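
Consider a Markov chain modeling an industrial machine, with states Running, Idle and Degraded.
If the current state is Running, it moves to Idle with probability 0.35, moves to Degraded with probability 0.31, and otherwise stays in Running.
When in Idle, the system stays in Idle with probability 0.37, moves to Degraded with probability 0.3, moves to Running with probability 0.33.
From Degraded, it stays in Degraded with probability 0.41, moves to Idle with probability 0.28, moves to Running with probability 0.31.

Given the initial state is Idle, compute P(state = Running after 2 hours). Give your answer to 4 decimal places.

0.3273

Sum over the intermediate state after 1 hour:
P = P(Idle→Running)·P(Running→Running) + P(Idle→Idle)·P(Idle→Running) + P(Idle→Degraded)·P(Degraded→Running)
  = 0.33×0.34 + 0.37×0.33 + 0.3×0.31
  = 0.1122 + 0.1221 + 0.0930 = 0.3273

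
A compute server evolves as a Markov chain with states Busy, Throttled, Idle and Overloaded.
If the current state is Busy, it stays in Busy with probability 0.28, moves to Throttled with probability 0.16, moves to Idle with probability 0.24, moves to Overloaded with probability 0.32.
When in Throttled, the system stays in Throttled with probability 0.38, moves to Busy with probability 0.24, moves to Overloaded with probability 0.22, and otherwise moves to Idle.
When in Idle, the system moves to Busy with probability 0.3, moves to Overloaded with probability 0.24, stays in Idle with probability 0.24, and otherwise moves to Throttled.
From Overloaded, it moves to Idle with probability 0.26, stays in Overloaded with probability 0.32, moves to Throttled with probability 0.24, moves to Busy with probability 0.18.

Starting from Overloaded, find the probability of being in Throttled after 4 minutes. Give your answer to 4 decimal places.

0.2510

Propagate the distribution vector 4 minutes from Overloaded.
After 0 minutes: (0.0000, 0.0000, 0.0000, 1.0000)
After 1 minute: (0.1800, 0.2400, 0.2600, 0.3200)
After 2 minutes: (0.2436, 0.2540, 0.2272, 0.2752)
After 3 minutes: (0.2469, 0.2515, 0.2252, 0.2764)
After 4 minutes: (0.2468, 0.2510, 0.2254, 0.2768)
P(in Throttled after 4 minutes) = 0.2510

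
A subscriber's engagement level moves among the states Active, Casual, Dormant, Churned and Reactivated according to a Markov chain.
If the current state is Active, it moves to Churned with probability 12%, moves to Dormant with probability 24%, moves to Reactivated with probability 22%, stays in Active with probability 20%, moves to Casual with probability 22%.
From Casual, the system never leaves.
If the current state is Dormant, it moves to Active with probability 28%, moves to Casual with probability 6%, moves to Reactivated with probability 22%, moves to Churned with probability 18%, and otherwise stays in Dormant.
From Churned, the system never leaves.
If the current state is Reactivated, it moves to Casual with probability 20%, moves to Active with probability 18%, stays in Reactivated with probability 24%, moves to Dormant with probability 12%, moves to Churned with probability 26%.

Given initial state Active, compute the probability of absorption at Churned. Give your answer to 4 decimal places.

0.4765

Let h(s) be the probability of absorption at Churned starting from transient state s. Then h(Churned) = 1 and h(Casual) = 0. By first-step analysis:
h(Active) = 0.2·h(Active) + 0.22·0 + 0.24·h(Dormant) + 0.12·1 + 0.22·h(Reactivated)
h(Dormant) = 0.28·h(Active) + 0.06·0 + 0.26·h(Dormant) + 0.18·1 + 0.22·h(Reactivated)
h(Reactivated) = 0.18·h(Active) + 0.2·0 + 0.12·h(Dormant) + 0.26·1 + 0.24·h(Reactivated)
Solving: h(Active) = 0.4765, h(Dormant) = 0.5863, h(Reactivated) = 0.5475.
Starting from Active, the probability is 0.4765.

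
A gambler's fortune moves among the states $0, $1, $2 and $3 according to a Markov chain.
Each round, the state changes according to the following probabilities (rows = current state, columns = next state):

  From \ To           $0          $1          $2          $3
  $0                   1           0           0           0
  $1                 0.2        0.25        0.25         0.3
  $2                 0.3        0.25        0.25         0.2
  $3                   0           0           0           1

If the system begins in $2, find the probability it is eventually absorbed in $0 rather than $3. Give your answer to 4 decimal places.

Let h(s) be the probability of absorption at $0 starting from transient state s. Then h($0) = 1 and h($3) = 0. By first-step analysis:
h($1) = 0.2·1 + 0.25·h($1) + 0.25·h($2) + 0.3·0
h($2) = 0.3·1 + 0.25·h($1) + 0.25·h($2) + 0.2·0
Solving: h($1) = 0.4500, h($2) = 0.5500.
Starting from $2, the probability is 0.5500.

0.5500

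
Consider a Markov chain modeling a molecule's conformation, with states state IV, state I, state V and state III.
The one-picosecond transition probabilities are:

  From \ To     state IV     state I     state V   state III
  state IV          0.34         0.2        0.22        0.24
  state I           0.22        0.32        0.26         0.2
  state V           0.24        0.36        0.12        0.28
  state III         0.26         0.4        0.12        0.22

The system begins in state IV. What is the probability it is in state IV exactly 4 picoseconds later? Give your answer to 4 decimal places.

0.2649

Propagate the distribution vector 4 picoseconds from state IV.
After 0 picoseconds: (1.0000, 0.0000, 0.0000, 0.0000)
After 1 picosecond: (0.3400, 0.2000, 0.2200, 0.2400)
After 2 picoseconds: (0.2748, 0.3072, 0.1820, 0.2360)
After 3 picoseconds: (0.2661, 0.3132, 0.1905, 0.2303)
After 4 picoseconds: (0.2649, 0.3141, 0.1905, 0.2305)
P(in state IV after 4 picoseconds) = 0.2649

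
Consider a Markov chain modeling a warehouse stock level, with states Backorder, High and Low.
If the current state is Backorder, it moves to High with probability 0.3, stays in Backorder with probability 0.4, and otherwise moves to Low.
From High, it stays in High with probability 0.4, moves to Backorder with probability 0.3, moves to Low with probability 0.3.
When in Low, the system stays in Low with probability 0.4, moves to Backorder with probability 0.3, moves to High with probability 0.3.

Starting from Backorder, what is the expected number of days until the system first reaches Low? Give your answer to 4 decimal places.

3.3333

Let t(s) be the expected number of days to first reach Low from state s, with t(Low) = 0. Conditioning on the first day:
t(Backorder) = 1 + 0.4·t(Backorder) + 0.3·t(High)
t(High) = 1 + 0.3·t(Backorder) + 0.4·t(High)
Solving: t(Backorder) = 3.3333, t(High) = 3.3333.
Expected days from Backorder to Low: 3.3333.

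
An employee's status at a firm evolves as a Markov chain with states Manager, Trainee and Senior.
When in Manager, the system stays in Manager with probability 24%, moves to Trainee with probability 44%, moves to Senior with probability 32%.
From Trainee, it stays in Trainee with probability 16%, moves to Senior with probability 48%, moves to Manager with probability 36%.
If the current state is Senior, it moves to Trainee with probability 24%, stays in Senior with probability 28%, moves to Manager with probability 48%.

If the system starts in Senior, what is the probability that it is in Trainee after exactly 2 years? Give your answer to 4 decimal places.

Sum over the intermediate state after 1 year:
P = P(Senior→Manager)·P(Manager→Trainee) + P(Senior→Trainee)·P(Trainee→Trainee) + P(Senior→Senior)·P(Senior→Trainee)
  = 0.48×0.44 + 0.24×0.16 + 0.28×0.24
  = 0.2112 + 0.0384 + 0.0672 = 0.3168

0.3168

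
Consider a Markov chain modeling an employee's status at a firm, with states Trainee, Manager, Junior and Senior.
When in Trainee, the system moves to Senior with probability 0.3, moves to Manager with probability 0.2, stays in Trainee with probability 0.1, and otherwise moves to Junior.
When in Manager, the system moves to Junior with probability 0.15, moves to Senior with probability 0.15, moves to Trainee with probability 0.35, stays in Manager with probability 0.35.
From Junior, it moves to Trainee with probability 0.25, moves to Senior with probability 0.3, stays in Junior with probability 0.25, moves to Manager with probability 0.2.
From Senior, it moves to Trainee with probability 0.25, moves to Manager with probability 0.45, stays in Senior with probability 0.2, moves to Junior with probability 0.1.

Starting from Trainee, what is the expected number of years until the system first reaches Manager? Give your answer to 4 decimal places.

3.7288

Let t(s) be the expected number of years to first reach Manager from state s, with t(Manager) = 0. Conditioning on the first year:
t(Trainee) = 1 + 0.1·t(Trainee) + 0.4·t(Junior) + 0.3·t(Senior)
t(Junior) = 1 + 0.25·t(Trainee) + 0.25·t(Junior) + 0.3·t(Senior)
t(Senior) = 1 + 0.25·t(Trainee) + 0.1·t(Junior) + 0.2·t(Senior)
Solving: t(Trainee) = 3.7288, t(Junior) = 3.7288, t(Senior) = 2.8814.
Expected years from Trainee to Manager: 3.7288.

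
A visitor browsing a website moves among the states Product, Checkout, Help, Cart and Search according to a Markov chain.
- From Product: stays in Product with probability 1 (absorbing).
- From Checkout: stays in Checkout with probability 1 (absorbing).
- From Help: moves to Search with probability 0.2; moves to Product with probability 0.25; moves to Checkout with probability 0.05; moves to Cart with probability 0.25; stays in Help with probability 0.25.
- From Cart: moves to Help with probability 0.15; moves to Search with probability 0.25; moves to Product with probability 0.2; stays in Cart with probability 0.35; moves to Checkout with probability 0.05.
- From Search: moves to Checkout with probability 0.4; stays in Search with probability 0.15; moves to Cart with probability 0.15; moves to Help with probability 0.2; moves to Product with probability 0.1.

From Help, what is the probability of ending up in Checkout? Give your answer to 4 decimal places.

Let h(s) be the probability of absorption at Checkout starting from transient state s. Then h(Checkout) = 1 and h(Product) = 0. By first-step analysis:
h(Help) = 0.25·0 + 0.05·1 + 0.25·h(Help) + 0.25·h(Cart) + 0.2·h(Search)
h(Cart) = 0.2·0 + 0.05·1 + 0.15·h(Help) + 0.35·h(Cart) + 0.25·h(Search)
h(Search) = 0.1·0 + 0.4·1 + 0.2·h(Help) + 0.15·h(Cart) + 0.15·h(Search)
Solving: h(Help) = 0.3689, h(Cart) = 0.4039, h(Search) = 0.6287.
Starting from Help, the probability is 0.3689.

0.3689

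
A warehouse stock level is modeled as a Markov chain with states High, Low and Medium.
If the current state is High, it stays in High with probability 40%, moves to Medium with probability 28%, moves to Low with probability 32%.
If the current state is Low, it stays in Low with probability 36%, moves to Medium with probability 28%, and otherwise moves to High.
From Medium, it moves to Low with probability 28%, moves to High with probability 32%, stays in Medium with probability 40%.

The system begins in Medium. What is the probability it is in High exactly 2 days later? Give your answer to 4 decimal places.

0.3568

Sum over the intermediate state after 1 day:
P = P(Medium→High)·P(High→High) + P(Medium→Low)·P(Low→High) + P(Medium→Medium)·P(Medium→High)
  = 0.32×0.4 + 0.28×0.36 + 0.4×0.32
  = 0.1280 + 0.1008 + 0.1280 = 0.3568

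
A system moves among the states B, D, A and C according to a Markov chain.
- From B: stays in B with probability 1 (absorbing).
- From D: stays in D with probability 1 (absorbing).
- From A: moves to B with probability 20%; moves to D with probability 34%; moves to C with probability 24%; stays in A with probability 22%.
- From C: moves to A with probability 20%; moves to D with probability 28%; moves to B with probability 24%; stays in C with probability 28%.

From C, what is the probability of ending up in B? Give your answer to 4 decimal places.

0.4424

Let h(s) be the probability of absorption at B starting from transient state s. Then h(B) = 1 and h(D) = 0. By first-step analysis:
h(A) = 0.2·1 + 0.34·0 + 0.22·h(A) + 0.24·h(C)
h(C) = 0.24·1 + 0.28·0 + 0.2·h(A) + 0.28·h(C)
Solving: h(A) = 0.3925, h(C) = 0.4424.
Starting from C, the probability is 0.4424.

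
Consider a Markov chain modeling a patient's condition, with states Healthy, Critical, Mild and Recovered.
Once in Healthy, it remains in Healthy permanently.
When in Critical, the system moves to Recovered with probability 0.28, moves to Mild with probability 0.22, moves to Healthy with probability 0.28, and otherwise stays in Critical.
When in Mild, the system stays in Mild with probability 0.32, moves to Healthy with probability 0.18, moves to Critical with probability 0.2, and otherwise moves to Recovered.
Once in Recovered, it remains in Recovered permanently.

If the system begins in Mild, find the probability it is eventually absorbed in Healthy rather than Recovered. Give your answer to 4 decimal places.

0.4038

Let h(s) be the probability of absorption at Healthy starting from transient state s. Then h(Healthy) = 1 and h(Recovered) = 0. By first-step analysis:
h(Critical) = 0.28·1 + 0.22·h(Critical) + 0.22·h(Mild) + 0.28·0
h(Mild) = 0.18·1 + 0.2·h(Critical) + 0.32·h(Mild) + 0.3·0
Solving: h(Critical) = 0.4729, h(Mild) = 0.4038.
Starting from Mild, the probability is 0.4038.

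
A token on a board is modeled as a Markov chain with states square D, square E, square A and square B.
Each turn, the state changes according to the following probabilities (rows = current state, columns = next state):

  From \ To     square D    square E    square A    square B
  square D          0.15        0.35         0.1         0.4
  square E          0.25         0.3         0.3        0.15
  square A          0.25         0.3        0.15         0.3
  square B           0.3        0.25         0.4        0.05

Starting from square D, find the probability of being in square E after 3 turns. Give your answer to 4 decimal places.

Propagate the distribution vector 3 turns from square D.
After 0 turns: (1.0000, 0.0000, 0.0000, 0.0000)
After 1 turn: (0.1500, 0.3500, 0.1000, 0.4000)
After 2 turns: (0.2550, 0.2875, 0.2950, 0.1625)
After 3 turns: (0.2326, 0.3046, 0.2210, 0.2418)
P(in square E after 3 turns) = 0.3046

0.3046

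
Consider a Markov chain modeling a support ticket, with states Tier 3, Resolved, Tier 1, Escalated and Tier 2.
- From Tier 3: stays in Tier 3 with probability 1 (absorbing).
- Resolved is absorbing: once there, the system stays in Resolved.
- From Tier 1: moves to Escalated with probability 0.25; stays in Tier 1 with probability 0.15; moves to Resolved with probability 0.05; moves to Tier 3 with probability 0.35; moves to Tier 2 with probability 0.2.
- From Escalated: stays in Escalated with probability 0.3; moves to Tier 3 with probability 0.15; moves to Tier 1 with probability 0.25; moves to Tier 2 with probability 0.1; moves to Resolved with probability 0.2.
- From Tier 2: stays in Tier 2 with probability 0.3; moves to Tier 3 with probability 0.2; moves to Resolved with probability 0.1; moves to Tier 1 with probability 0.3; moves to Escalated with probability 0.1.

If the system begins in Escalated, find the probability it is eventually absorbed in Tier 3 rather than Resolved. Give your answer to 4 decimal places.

Let h(s) be the probability of absorption at Tier 3 starting from transient state s. Then h(Tier 3) = 1 and h(Resolved) = 0. By first-step analysis:
h(Tier 1) = 0.35·1 + 0.05·0 + 0.15·h(Tier 1) + 0.25·h(Escalated) + 0.2·h(Tier 2)
h(Escalated) = 0.15·1 + 0.2·0 + 0.25·h(Tier 1) + 0.3·h(Escalated) + 0.1·h(Tier 2)
h(Tier 2) = 0.2·1 + 0.1·0 + 0.3·h(Tier 1) + 0.1·h(Escalated) + 0.3·h(Tier 2)
Solving: h(Tier 1) = 0.7433, h(Escalated) = 0.5779, h(Tier 2) = 0.6868.
Starting from Escalated, the probability is 0.5779.

0.5779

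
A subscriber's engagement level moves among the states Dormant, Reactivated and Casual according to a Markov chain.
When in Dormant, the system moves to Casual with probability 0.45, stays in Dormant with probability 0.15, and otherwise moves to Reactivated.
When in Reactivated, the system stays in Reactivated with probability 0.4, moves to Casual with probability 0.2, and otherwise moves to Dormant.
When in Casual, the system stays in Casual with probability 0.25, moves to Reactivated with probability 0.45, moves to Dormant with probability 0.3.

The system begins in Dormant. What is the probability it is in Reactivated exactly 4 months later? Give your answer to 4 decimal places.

Propagate the distribution vector 4 months from Dormant.
After 0 months: (1.0000, 0.0000, 0.0000)
After 1 month: (0.1500, 0.4000, 0.4500)
After 2 months: (0.3175, 0.4225, 0.2600)
After 3 months: (0.2946, 0.4130, 0.2924)
After 4 months: (0.2971, 0.4146, 0.2883)
P(in Reactivated after 4 months) = 0.4146

0.4146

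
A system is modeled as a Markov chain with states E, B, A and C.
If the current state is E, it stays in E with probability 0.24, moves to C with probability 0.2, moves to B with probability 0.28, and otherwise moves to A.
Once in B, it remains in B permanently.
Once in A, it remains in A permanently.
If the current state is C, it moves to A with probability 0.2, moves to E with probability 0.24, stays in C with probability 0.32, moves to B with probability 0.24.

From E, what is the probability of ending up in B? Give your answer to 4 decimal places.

Let h(s) be the probability of absorption at B starting from transient state s. Then h(B) = 1 and h(A) = 0. By first-step analysis:
h(E) = 0.24·h(E) + 0.28·1 + 0.28·0 + 0.2·h(C)
h(C) = 0.24·h(E) + 0.24·1 + 0.2·0 + 0.32·h(C)
Solving: h(E) = 0.5085, h(C) = 0.5324.
Starting from E, the probability is 0.5085.

0.5085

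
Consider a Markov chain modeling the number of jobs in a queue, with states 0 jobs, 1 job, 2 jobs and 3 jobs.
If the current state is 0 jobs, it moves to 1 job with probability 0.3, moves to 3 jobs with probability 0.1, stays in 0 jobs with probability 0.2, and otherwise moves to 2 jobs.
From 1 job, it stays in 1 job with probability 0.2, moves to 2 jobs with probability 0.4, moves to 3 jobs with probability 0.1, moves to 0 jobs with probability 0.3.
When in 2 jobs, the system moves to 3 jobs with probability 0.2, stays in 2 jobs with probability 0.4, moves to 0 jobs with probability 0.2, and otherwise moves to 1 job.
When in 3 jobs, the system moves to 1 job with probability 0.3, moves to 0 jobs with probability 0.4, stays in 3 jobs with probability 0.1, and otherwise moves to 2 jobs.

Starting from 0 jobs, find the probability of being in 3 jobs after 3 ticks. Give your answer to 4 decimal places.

Propagate the distribution vector 3 ticks from 0 jobs.
After 0 ticks: (1.0000, 0.0000, 0.0000, 0.0000)
After 1 tick: (0.2000, 0.3000, 0.4000, 0.1000)
After 2 ticks: (0.2500, 0.2300, 0.3800, 0.1400)
After 3 ticks: (0.2510, 0.2390, 0.3720, 0.1380)
P(in 3 jobs after 3 ticks) = 0.1380

0.1380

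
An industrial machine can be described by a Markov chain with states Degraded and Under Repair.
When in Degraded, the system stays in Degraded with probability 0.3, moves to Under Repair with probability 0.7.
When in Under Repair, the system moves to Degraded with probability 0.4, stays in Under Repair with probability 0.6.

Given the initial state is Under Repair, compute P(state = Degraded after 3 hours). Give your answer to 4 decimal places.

0.3640

Propagate the distribution vector 3 hours from Under Repair.
After 0 hours: (0.0000, 1.0000)
After 1 hour: (0.4000, 0.6000)
After 2 hours: (0.3600, 0.6400)
After 3 hours: (0.3640, 0.6360)
P(in Degraded after 3 hours) = 0.3640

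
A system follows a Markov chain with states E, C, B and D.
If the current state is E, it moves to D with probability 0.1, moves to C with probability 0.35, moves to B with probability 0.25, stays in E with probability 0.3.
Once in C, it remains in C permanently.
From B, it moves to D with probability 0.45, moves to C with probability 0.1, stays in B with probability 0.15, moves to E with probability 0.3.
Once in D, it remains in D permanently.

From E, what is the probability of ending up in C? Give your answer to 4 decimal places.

0.6202

Let h(s) be the probability of absorption at C starting from transient state s. Then h(C) = 1 and h(D) = 0. By first-step analysis:
h(E) = 0.3·h(E) + 0.35·1 + 0.25·h(B) + 0.1·0
h(B) = 0.3·h(E) + 0.1·1 + 0.15·h(B) + 0.45·0
Solving: h(E) = 0.6202, h(B) = 0.3365.
Starting from E, the probability is 0.6202.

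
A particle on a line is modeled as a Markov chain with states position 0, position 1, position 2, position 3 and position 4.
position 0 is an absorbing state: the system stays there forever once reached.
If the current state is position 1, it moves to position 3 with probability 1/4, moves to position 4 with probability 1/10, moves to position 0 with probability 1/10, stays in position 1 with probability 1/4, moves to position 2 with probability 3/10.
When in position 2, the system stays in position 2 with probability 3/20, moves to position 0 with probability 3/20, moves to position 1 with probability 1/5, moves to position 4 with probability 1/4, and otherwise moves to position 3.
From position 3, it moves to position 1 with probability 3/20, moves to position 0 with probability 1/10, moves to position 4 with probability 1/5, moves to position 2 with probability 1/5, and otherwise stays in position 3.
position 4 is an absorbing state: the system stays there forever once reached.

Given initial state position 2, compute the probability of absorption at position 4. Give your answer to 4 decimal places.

0.6207

Let h(s) be the probability of absorption at position 4 starting from transient state s. Then h(position 4) = 1 and h(position 0) = 0. By first-step analysis:
h(position 1) = 0.1·0 + 0.25·h(position 1) + 0.3·h(position 2) + 0.25·h(position 3) + 0.1·1
h(position 2) = 0.15·0 + 0.2·h(position 1) + 0.15·h(position 2) + 0.25·h(position 3) + 0.25·1
h(position 3) = 0.1·0 + 0.15·h(position 1) + 0.2·h(position 2) + 0.35·h(position 3) + 0.2·1
Solving: h(position 1) = 0.5935, h(position 2) = 0.6207, h(position 3) = 0.6356.
Starting from position 2, the probability is 0.6207.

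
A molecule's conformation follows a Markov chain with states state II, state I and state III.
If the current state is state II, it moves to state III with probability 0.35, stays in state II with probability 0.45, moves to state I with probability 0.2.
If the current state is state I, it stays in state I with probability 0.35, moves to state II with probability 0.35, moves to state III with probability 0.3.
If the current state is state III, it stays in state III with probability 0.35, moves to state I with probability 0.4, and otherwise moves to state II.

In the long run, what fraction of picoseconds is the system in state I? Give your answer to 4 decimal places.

0.3140

Let the stationary distribution be π with π = πP and π_1 + π_2 + π_3 = 1.
π_1 = 0.45·π_1 + 0.35·π_2 + 0.25·π_3
π_2 = 0.2·π_1 + 0.35·π_2 + 0.4·π_3
Solving with the normalization constraint gives π = (0.3517, 0.3140, 0.3343).
So the stationary probability of state I is 0.3140.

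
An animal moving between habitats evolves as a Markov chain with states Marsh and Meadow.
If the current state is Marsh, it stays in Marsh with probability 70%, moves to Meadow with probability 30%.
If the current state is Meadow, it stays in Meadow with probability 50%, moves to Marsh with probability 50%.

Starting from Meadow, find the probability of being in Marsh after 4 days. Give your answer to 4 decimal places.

Propagate the distribution vector 4 days from Meadow.
After 0 days: (0.0000, 1.0000)
After 1 day: (0.5000, 0.5000)
After 2 days: (0.6000, 0.4000)
After 3 days: (0.6200, 0.3800)
After 4 days: (0.6240, 0.3760)
P(in Marsh after 4 days) = 0.6240

0.6240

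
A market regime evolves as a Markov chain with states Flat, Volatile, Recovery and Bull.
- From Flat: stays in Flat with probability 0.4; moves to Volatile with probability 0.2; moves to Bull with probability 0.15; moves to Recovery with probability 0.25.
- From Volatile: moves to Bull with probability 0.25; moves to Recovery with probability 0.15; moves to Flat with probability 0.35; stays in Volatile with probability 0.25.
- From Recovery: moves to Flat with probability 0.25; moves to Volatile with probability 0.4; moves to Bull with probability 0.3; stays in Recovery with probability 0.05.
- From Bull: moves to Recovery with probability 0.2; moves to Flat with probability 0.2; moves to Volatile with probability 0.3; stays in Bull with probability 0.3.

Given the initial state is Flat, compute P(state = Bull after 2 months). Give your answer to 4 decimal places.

Propagate the distribution vector 2 months from Flat.
After 0 months: (1.0000, 0.0000, 0.0000, 0.0000)
After 1 month: (0.4000, 0.2000, 0.2500, 0.1500)
After 2 months: (0.3225, 0.2750, 0.1725, 0.2300)
P(in Bull after 2 months) = 0.2300

0.2300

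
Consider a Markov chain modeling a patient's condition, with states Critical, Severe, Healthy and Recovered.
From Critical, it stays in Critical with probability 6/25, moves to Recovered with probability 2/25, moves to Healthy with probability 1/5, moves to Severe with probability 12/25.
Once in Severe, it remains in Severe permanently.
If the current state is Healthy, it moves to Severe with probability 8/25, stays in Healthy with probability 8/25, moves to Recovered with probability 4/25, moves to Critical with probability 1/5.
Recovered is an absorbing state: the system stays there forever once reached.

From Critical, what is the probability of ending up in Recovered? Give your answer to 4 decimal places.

Let h(s) be the probability of absorption at Recovered starting from transient state s. Then h(Recovered) = 1 and h(Severe) = 0. By first-step analysis:
h(Critical) = 0.24·h(Critical) + 0.48·0 + 0.2·h(Healthy) + 0.08·1
h(Healthy) = 0.2·h(Critical) + 0.32·0 + 0.32·h(Healthy) + 0.16·1
Solving: h(Critical) = 0.1812, h(Healthy) = 0.2886.
Starting from Critical, the probability is 0.1812.

0.1812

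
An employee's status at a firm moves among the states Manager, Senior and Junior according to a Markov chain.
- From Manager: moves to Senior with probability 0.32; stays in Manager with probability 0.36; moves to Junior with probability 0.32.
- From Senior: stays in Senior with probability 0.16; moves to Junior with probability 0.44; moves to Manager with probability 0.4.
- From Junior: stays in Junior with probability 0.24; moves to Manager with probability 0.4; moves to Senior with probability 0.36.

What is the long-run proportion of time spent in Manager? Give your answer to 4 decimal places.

Let the stationary distribution be π with π = πP and π_1 + π_2 + π_3 = 1.
π_1 = 0.36·π_1 + 0.4·π_2 + 0.4·π_3
π_2 = 0.32·π_1 + 0.16·π_2 + 0.36·π_3
Solving with the normalization constraint gives π = (0.3846, 0.2872, 0.3282).
So the stationary probability of Manager is 0.3846.

0.3846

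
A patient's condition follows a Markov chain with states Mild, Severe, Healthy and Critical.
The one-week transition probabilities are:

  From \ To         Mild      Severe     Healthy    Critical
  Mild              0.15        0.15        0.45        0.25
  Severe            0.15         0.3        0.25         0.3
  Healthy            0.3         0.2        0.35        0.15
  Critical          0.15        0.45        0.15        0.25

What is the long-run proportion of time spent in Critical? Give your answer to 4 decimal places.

0.2343

Let the stationary distribution be π with π = πP and π_1 + π_2 + π_3 + π_4 = 1.
π_1 = 0.15·π_1 + 0.15·π_2 + 0.3·π_3 + 0.15·π_4
π_2 = 0.15·π_1 + 0.3·π_2 + 0.2·π_3 + 0.45·π_4
π_3 = 0.45·π_1 + 0.25·π_2 + 0.35·π_3 + 0.15·π_4
Solving with the normalization constraint gives π = (0.1942, 0.2765, 0.2949, 0.2343).
So the stationary probability of Critical is 0.2343.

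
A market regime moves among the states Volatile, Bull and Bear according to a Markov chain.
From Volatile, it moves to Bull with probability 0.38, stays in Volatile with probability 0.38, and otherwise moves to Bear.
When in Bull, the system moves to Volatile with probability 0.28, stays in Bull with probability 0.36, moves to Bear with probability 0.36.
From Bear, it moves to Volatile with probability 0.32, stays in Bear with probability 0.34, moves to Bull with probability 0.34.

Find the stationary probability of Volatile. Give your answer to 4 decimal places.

0.3251

Let the stationary distribution be π with π = πP and π_1 + π_2 + π_3 = 1.
π_1 = 0.38·π_1 + 0.28·π_2 + 0.32·π_3
π_2 = 0.38·π_1 + 0.36·π_2 + 0.34·π_3
Solving with the normalization constraint gives π = (0.3251, 0.3602, 0.3147).
So the stationary probability of Volatile is 0.3251.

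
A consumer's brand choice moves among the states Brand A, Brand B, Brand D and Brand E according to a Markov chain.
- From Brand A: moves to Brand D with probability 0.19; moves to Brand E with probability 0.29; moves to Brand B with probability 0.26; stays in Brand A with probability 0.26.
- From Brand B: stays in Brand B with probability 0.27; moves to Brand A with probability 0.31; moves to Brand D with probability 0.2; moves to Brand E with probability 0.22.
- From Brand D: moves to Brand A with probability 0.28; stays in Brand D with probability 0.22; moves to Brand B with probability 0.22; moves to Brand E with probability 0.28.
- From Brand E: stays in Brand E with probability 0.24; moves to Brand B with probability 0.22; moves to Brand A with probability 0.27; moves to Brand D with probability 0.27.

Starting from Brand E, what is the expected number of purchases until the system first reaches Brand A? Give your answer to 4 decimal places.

Let t(s) be the expected number of purchases to first reach Brand A from state s, with t(Brand A) = 0. Conditioning on the first purchase:
t(Brand B) = 1 + 0.27·t(Brand B) + 0.2·t(Brand D) + 0.22·t(Brand E)
t(Brand D) = 1 + 0.22·t(Brand B) + 0.22·t(Brand D) + 0.28·t(Brand E)
t(Brand E) = 1 + 0.22·t(Brand B) + 0.27·t(Brand D) + 0.24·t(Brand E)
Solving: t(Brand B) = 3.4031, t(Brand D) = 3.5163, t(Brand E) = 3.5501.
Expected purchases from Brand E to Brand A: 3.5501.

3.5501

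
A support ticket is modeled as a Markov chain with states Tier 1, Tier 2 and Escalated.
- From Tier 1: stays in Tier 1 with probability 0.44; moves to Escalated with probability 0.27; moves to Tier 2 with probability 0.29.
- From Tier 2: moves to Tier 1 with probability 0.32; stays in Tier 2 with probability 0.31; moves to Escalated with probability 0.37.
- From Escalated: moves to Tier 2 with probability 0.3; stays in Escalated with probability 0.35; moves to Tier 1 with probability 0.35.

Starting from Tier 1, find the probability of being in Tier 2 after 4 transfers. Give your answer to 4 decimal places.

0.2992

Propagate the distribution vector 4 transfers from Tier 1.
After 0 transfers: (1.0000, 0.0000, 0.0000)
After 1 transfer: (0.4400, 0.2900, 0.2700)
After 2 transfers: (0.3809, 0.2985, 0.3206)
After 3 transfers: (0.3753, 0.2992, 0.3255)
After 4 transfers: (0.3748, 0.2992, 0.3260)
P(in Tier 2 after 4 transfers) = 0.2992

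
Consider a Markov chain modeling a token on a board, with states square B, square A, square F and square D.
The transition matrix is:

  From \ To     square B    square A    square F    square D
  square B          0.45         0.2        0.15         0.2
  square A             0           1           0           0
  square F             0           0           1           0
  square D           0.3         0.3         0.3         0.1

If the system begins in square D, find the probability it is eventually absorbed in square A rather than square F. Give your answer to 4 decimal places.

Let h(s) be the probability of absorption at square A starting from transient state s. Then h(square A) = 1 and h(square F) = 0. By first-step analysis:
h(square B) = 0.45·h(square B) + 0.2·1 + 0.15·0 + 0.2·h(square D)
h(square D) = 0.3·h(square B) + 0.3·1 + 0.3·0 + 0.1·h(square D)
Solving: h(square B) = 0.5517, h(square D) = 0.5172.
Starting from square D, the probability is 0.5172.

0.5172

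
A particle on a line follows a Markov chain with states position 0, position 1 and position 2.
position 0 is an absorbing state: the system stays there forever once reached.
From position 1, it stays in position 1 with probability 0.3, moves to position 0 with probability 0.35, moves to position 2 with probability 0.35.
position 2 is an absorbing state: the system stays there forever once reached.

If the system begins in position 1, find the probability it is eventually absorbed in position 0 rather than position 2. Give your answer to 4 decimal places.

Let h(s) be the probability of absorption at position 0 starting from transient state s. Then h(position 0) = 1 and h(position 2) = 0. By first-step analysis:
h(position 1) = 0.35·1 + 0.3·h(position 1) + 0.35·0
Solving: h(position 1) = 0.5000.
Starting from position 1, the probability is 0.5000.

0.5000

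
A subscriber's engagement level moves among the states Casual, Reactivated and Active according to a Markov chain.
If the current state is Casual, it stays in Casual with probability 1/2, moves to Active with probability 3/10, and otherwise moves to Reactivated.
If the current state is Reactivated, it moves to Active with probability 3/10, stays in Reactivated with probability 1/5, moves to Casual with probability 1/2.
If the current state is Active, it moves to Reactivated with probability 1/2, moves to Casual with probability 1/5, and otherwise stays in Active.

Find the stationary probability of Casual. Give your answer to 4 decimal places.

0.4100

Let the stationary distribution be π with π = πP and π_1 + π_2 + π_3 = 1.
π_1 = 0.5·π_1 + 0.5·π_2 + 0.2·π_3
π_2 = 0.2·π_1 + 0.2·π_2 + 0.5·π_3
Solving with the normalization constraint gives π = (0.4100, 0.2900, 0.3000).
So the stationary probability of Casual is 0.4100.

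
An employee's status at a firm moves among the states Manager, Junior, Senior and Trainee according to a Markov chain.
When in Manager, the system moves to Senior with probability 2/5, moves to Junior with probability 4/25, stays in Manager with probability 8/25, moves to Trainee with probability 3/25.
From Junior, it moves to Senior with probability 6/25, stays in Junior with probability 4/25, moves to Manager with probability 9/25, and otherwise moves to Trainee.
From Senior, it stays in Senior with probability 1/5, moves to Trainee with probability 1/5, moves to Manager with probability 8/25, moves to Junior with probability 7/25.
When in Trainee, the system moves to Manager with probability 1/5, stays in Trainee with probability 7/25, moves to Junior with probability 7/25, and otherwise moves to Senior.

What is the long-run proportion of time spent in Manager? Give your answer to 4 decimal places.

0.3047

Let the stationary distribution be π with π = πP and π_1 + π_2 + π_3 + π_4 = 1.
π_1 = 0.32·π_1 + 0.36·π_2 + 0.32·π_3 + 0.2·π_4
π_2 = 0.16·π_1 + 0.16·π_2 + 0.28·π_3 + 0.28·π_4
π_3 = 0.4·π_1 + 0.24·π_2 + 0.2·π_3 + 0.24·π_4
Solving with the normalization constraint gives π = (0.3047, 0.2174, 0.2776, 0.2004).
So the stationary probability of Manager is 0.3047.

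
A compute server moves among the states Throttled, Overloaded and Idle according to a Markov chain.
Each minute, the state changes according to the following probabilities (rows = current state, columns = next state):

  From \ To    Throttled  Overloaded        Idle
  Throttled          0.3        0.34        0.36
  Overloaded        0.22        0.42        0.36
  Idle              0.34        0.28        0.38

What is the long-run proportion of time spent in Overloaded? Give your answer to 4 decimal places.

0.3456

Let the stationary distribution be π with π = πP and π_1 + π_2 + π_3 = 1.
π_1 = 0.3·π_1 + 0.22·π_2 + 0.34·π_3
π_2 = 0.34·π_1 + 0.42·π_2 + 0.28·π_3
Solving with the normalization constraint gives π = (0.2870, 0.3456, 0.3673).
So the stationary probability of Overloaded is 0.3456.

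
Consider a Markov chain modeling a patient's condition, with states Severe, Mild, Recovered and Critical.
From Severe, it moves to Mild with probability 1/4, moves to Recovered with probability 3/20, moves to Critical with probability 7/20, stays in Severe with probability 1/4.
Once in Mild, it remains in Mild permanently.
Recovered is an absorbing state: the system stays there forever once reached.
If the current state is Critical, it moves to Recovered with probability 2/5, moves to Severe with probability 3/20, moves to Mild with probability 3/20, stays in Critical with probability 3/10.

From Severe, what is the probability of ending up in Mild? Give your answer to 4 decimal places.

Let h(s) be the probability of absorption at Mild starting from transient state s. Then h(Mild) = 1 and h(Recovered) = 0. By first-step analysis:
h(Severe) = 0.25·h(Severe) + 0.25·1 + 0.15·0 + 0.35·h(Critical)
h(Critical) = 0.15·h(Severe) + 0.15·1 + 0.4·0 + 0.3·h(Critical)
Solving: h(Severe) = 0.4815, h(Critical) = 0.3175.
Starting from Severe, the probability is 0.4815.

0.4815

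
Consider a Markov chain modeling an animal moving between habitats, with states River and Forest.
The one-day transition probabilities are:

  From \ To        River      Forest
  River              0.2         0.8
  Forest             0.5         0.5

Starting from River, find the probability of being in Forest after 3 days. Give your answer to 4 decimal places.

0.6320

Propagate the distribution vector 3 days from River.
After 0 days: (1.0000, 0.0000)
After 1 day: (0.2000, 0.8000)
After 2 days: (0.4400, 0.5600)
After 3 days: (0.3680, 0.6320)
P(in Forest after 3 days) = 0.6320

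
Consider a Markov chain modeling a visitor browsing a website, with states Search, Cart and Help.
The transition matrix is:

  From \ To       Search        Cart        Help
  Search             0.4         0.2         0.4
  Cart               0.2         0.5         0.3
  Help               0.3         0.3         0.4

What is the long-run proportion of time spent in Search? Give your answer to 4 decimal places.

0.2958

Let the stationary distribution be π with π = πP and π_1 + π_2 + π_3 = 1.
π_1 = 0.4·π_1 + 0.2·π_2 + 0.3·π_3
π_2 = 0.2·π_1 + 0.5·π_2 + 0.3·π_3
Solving with the normalization constraint gives π = (0.2958, 0.3380, 0.3662).
So the stationary probability of Search is 0.2958.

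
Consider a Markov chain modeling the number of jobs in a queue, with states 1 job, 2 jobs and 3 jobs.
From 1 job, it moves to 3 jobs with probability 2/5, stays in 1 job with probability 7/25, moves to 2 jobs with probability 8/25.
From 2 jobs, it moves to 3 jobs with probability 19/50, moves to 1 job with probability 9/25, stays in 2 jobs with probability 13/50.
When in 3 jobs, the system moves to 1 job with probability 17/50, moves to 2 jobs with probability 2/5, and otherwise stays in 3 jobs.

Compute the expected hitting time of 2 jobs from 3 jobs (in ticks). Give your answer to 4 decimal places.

Let t(s) be the expected number of ticks to first reach 2 jobs from state s, with t(2 jobs) = 0. Conditioning on the first tick:
t(1 job) = 1 + 0.28·t(1 job) + 0.4·t(3 jobs)
t(3 jobs) = 1 + 0.34·t(1 job) + 0.26·t(3 jobs)
Solving: t(1 job) = 2.8730, t(3 jobs) = 2.6714.
Expected ticks from 3 jobs to 2 jobs: 2.6714.

2.6714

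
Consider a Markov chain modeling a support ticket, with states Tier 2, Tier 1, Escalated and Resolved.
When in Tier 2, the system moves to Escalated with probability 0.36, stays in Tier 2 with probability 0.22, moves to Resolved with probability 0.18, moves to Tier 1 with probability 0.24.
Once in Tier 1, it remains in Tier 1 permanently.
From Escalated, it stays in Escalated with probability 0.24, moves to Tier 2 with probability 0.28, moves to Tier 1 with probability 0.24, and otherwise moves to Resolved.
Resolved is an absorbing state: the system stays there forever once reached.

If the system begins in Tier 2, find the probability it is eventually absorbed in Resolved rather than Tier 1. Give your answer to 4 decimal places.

Let h(s) be the probability of absorption at Resolved starting from transient state s. Then h(Resolved) = 1 and h(Tier 1) = 0. By first-step analysis:
h(Tier 2) = 0.22·h(Tier 2) + 0.24·0 + 0.36·h(Escalated) + 0.18·1
h(Escalated) = 0.28·h(Tier 2) + 0.24·0 + 0.24·h(Escalated) + 0.24·1
Solving: h(Tier 2) = 0.4537, h(Escalated) = 0.4829.
Starting from Tier 2, the probability is 0.4537.

0.4537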